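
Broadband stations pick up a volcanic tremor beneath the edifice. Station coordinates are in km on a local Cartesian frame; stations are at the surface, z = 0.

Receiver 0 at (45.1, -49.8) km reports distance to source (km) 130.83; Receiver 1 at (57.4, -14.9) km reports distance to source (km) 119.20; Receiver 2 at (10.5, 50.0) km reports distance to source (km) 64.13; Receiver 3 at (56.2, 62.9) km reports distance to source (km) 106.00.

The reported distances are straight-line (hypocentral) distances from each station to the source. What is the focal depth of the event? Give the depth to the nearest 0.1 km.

Each station gives a sphere (x−x_i)² + (y−y_i)² + z² = d_i² (stations at z=0).
Subtracting the Receiver 0 sphere from Receiver 1 and Receiver 2: z² cancels, leaving linear equations in x and y:
24.6 x + 69.8 y = 1910.57
-69.2 x + 199.6 y = 11100.03
Solving: x ≈ -40.392, y ≈ 41.608 km (keep extra digits for the depth step; rounded: -40.4, 41.6).
Then from the Receiver 0 sphere: z² = 130.83² − (x − 45.1)² − (y + 49.8)² with x = -40.392, y = 41.608, so z ≈ 38.108 ≈ 38.1 km.
Check against Receiver 3 (with the unrounded solution): distance 106.00 ≈ 106.00 km. ✓

38.1 km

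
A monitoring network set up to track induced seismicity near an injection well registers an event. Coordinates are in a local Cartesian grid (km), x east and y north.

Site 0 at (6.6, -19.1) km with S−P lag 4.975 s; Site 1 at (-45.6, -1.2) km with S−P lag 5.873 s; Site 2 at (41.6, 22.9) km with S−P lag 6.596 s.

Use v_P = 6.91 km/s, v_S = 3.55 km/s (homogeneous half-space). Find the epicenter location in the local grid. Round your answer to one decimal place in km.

Distance from S−P lag: d = Δt · v_P v_S / (v_P − v_S) = Δt · (6.91·3.55)/(6.91−3.55) ≈ 7.3007·Δt.
So d_Site 0 = 36.32, d_Site 1 = 42.88, d_Site 2 = 48.16 km.
Circle about each station: (x − 6.6)² + (y + 19.1)² = 36.32²; (x + 45.6)² + (y + 1.2)² = 42.88²; (x − 41.6)² + (y − 22.9)² = 48.16².
Subtracting the Site 0 equation from the Site 1 and Site 2 equations removes the quadratic terms:
-104.4 x + 35.8 y = 1152.88
70.0 x + 84.0 y = 846.36
Solving the 2×2 system: x ≈ -5.9, y ≈ 15.0 km.

(-5.9, 15.0)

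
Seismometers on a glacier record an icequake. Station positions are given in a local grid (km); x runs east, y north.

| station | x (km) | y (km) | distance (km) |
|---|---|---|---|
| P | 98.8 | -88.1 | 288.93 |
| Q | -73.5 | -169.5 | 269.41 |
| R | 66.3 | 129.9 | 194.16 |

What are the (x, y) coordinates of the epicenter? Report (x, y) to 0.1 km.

(-124.7, 95.0)

Circle about each station: (x − 98.8)² + (y + 88.1)² = 288.93²; (x + 73.5)² + (y + 169.5)² = 269.41²; (x − 66.3)² + (y − 129.9)² = 194.16².
Subtracting pairs of circle equations eliminates x²+y² and gives linear equations (the radical axes):
-344.6 x − 162.8 y = 27508.25
-65.0 x + 436.0 y = 49529.09
Solving the 2×2 system: x ≈ -124.7, y ≈ 95.0 km.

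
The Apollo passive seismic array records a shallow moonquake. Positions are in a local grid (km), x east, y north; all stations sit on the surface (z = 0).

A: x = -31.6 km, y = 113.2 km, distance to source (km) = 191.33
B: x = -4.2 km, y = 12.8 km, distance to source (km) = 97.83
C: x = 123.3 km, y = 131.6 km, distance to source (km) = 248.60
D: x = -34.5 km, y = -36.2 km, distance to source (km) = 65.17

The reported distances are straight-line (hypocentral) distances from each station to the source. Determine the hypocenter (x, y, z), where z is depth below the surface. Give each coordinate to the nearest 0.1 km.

(-12.6, -70.2, 51.1)

Each station gives a sphere (x−x_i)² + (y−y_i)² + z² = d_i² (stations at z=0).
Subtracting the A sphere from B and C: z² cancels, leaving linear equations in x and y:
54.8 x − 200.8 y = 13405.14
309.8 x + 36.8 y = -6486.14
Solving: x ≈ -12.598, y ≈ -70.197 km (keep extra digits for the depth step; rounded: -12.6, -70.2).
Then from the A sphere: z² = 191.33² − (x + 31.6)² − (y − 113.2)² with x = -12.598, y = -70.197, so z ≈ 51.104 ≈ 51.1 km.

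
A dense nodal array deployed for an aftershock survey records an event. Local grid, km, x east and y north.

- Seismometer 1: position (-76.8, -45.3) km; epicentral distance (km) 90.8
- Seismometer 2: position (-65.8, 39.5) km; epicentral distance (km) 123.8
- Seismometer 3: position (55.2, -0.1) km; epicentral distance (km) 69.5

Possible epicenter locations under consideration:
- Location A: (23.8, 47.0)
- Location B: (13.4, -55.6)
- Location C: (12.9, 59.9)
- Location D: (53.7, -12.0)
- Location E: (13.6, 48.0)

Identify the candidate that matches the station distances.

Location B

For each candidate, compare |candidate − station| to the reported distance:
Location A: residuals Seismometer 1 45.7, Seismometer 2 33.9, Seismometer 3 12.9 → max 45.7 km
Location B: residuals Seismometer 1 0.0, Seismometer 2 0.0, Seismometer 3 0.0 → max 0.0 km
Location C: residuals Seismometer 1 47.5, Seismometer 2 42.5, Seismometer 3 3.9 → max 47.5 km
Location D: residuals Seismometer 1 43.9, Seismometer 2 6.3, Seismometer 3 57.5 → max 57.5 km
Location E: residuals Seismometer 1 39.1, Seismometer 2 43.9, Seismometer 3 5.9 → max 43.9 km
Only Location B has all residuals ≈ 0.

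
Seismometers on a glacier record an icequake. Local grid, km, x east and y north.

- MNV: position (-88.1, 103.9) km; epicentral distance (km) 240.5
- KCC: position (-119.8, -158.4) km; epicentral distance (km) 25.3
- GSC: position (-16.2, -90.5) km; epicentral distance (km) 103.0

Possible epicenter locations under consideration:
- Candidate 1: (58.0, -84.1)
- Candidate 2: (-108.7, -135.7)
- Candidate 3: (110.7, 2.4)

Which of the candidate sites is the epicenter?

For each candidate, compare |candidate − station| to the reported distance:
Candidate 1: residuals MNV 2.4, KCC 167.4, GSC 28.5 → max 167.4 km
Candidate 2: residuals MNV 0.0, KCC 0.0, GSC 0.0 → max 0.0 km
Candidate 3: residuals MNV 17.3, KCC 255.7, GSC 54.3 → max 255.7 km
Only Candidate 2 has all residuals ≈ 0.

Candidate 2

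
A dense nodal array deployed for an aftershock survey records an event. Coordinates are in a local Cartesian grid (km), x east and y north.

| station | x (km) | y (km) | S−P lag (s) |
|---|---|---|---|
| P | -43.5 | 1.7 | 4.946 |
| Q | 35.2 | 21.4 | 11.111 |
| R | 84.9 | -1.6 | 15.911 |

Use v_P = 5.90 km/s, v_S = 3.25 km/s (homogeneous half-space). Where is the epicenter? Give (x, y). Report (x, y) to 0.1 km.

-26.7 km east, -29.9 km north

Distance from S−P lag: d = Δt · v_P v_S / (v_P − v_S) = Δt · (5.90·3.25)/(5.90−3.25) ≈ 7.2358·Δt.
So d_P = 35.79, d_Q = 80.40, d_R = 115.13 km.
Circle about each station: (x + 43.5)² + (y − 1.7)² = 35.79²; (x − 35.2)² + (y − 21.4)² = 80.40²; (x − 84.9)² + (y + 1.6)² = 115.13².
Subtracting the P equation from the Q and R equations removes the quadratic terms:
157.4 x + 39.4 y = -5381.38
256.8 x − 6.6 y = -6658.56
Solving the 2×2 system: x ≈ -26.7, y ≈ -29.9 km.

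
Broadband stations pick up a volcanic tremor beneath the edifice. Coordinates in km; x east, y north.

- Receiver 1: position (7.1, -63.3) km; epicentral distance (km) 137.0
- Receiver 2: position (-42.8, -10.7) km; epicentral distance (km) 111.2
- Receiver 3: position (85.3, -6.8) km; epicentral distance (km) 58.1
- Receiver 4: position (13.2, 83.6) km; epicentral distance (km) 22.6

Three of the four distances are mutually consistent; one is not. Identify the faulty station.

Solve using three stations at a time. Using Receiver 1, Receiver 2, Receiver 4 (subtract circle equations pairwise → linear system) gives (x, y) ≈ (32.2, 71.4).
Distances from that point to each station vs reported:
  Receiver 1: calculated 137.0 vs reported 137.0 → residual 0.0 km
  Receiver 2: calculated 111.2 vs reported 111.2 → residual 0.0 km
  Receiver 3: calculated 94.5 vs reported 58.1 → residual 36.4 km
  Receiver 4: calculated 22.6 vs reported 22.6 → residual 0.0 km
Receiver 1, Receiver 2, Receiver 4 are mutually consistent (residuals ≈ 0); Receiver 3 is off by 36.4 km.

Receiver 3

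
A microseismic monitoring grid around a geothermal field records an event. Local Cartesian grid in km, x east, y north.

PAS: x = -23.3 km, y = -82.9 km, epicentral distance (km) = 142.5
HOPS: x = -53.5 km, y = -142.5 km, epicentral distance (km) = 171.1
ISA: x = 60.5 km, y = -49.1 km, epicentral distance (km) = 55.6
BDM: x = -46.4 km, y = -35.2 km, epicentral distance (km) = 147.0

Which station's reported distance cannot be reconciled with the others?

HOPS

Solve using three stations at a time. Using PAS, ISA, BDM (subtract circle equations pairwise → linear system) gives (x, y) ≈ (98.1, -8.3).
Distances from that point to each station vs reported:
  PAS: calculated 142.4 vs reported 142.5 → residual 0.1 km
  HOPS: calculated 202.4 vs reported 171.1 → residual 31.3 km
  ISA: calculated 55.4 vs reported 55.6 → residual 0.2 km
  BDM: calculated 146.9 vs reported 147.0 → residual 0.1 km
PAS, ISA, BDM are mutually consistent (residuals ≈ 0); HOPS is off by 31.3 km.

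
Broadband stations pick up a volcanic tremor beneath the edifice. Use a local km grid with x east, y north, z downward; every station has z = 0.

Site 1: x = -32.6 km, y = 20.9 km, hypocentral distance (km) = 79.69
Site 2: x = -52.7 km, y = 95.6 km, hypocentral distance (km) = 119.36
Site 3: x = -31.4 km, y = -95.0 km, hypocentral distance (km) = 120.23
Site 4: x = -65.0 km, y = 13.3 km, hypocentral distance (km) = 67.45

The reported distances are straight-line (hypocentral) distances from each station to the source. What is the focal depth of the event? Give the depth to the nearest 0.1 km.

Each station gives a sphere (x−x_i)² + (y−y_i)² + z² = d_i² (stations at z=0).
Subtracting the Site 1 sphere from Site 2 and Site 3: z² cancels, leaving linear equations in x and y:
-40.2 x + 149.4 y = 2520.77
2.4 x − 231.8 y = 406.63
Solving: x ≈ -71.995, y ≈ -2.500 km (keep extra digits for the depth step; rounded: -72.0, -2.5).
Then from the Site 1 sphere: z² = 79.69² − (x + 32.6)² − (y − 20.9)² with x = -71.995, y = -2.500, so z ≈ 65.199 ≈ 65.2 km.

z ≈ 65.2 km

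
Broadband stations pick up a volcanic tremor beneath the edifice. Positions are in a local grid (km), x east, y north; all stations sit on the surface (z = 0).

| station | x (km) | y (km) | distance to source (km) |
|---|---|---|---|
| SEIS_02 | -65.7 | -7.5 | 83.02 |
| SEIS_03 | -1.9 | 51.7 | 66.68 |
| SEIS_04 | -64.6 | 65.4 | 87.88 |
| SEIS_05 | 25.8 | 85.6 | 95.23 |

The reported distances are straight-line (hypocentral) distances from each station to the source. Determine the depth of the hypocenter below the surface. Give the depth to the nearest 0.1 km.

Each station gives a sphere (x−x_i)² + (y−y_i)² + z² = d_i² (stations at z=0).
Subtracting the SEIS_02 sphere from SEIS_03 and SEIS_04: z² cancels, leaving linear equations in x and y:
127.6 x + 118.4 y = 749.86
2.2 x + 145.8 y = 3247.01
Solving: x ≈ -14.998, y ≈ 22.497 km (keep extra digits for the depth step; rounded: -15.0, 22.5).
Then from the SEIS_02 sphere: z² = 83.02² − (x + 65.7)² − (y + 7.5)² with x = -14.998, y = 22.497, so z ≈ 58.496 ≈ 58.5 km.
Check against SEIS_05 (with the unrounded solution): distance 95.23 ≈ 95.23 km. ✓

58.5 km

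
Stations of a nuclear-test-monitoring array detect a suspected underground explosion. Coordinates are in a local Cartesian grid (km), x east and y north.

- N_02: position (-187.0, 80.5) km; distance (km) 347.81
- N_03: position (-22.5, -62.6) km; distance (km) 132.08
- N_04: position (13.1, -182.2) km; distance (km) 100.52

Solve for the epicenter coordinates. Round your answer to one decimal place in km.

Circle about each station: (x + 187.0)² + (y − 80.5)² = 347.81²; (x + 22.5)² + (y + 62.6)² = 132.08²; (x − 13.1)² + (y + 182.2)² = 100.52².
Subtracting the N_02 equation from the N_03 and N_04 equations removes the quadratic terms:
329.0 x − 286.2 y = 66502.43
400.2 x − 525.4 y = 102786.73
Solving the 2×2 system: x ≈ 94.7, y ≈ -123.5 km.
Check against N_02 (with the unrounded x, y): √((x + 187.0)²+(y − 80.5)²) = 347.81 ≈ 347.81 km. ✓

(94.7, -123.5)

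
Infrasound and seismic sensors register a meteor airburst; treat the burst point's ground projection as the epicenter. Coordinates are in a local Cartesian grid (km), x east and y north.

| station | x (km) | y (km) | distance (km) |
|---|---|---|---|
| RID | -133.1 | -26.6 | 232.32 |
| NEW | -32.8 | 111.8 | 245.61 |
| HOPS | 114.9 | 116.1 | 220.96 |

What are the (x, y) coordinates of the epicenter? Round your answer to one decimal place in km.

Circle about each station: (x + 133.1)² + (y + 26.6)² = 232.32²; (x + 32.8)² + (y − 111.8)² = 245.61²; (x − 114.9)² + (y − 116.1)² = 220.96².
Subtracting pairs of circle equations eliminates x²+y² and gives linear equations (the radical axes):
200.6 x + 276.8 y = -11199.78
496.0 x + 285.4 y = 13407.31
Solving the 2×2 system: x ≈ 86.3, y ≈ -103.0 km.

x ≈ 86.3 km, y ≈ -103.0 km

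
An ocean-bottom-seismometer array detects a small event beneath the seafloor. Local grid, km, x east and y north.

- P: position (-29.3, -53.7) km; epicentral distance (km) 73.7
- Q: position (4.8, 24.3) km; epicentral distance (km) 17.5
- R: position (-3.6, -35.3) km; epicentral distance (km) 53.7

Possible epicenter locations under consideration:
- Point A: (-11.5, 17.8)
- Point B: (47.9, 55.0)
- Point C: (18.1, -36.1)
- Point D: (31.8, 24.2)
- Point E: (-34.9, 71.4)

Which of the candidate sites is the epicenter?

Point A

For each candidate, compare |candidate − station| to the reported distance:
Point A: residuals P 0.0, Q 0.0, R 0.0 → max 0.0 km
Point B: residuals P 59.6, Q 35.4, R 50.3 → max 59.6 km
Point C: residuals P 23.1, Q 44.3, R 32.0 → max 44.3 km
Point D: residuals P 25.3, Q 9.5, R 15.5 → max 25.3 km
Point E: residuals P 51.5, Q 44.1, R 57.5 → max 57.5 km
Only Point A has all residuals ≈ 0.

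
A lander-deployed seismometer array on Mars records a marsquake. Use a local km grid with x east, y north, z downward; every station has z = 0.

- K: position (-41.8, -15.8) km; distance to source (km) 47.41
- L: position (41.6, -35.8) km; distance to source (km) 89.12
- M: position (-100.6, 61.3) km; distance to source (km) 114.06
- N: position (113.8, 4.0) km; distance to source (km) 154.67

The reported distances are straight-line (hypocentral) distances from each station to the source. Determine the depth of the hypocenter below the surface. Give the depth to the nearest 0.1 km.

Each station gives a sphere (x−x_i)² + (y−y_i)² + z² = d_i² (stations at z=0).
Subtracting the K sphere from L and M: z² cancels, leaving linear equations in x and y:
166.8 x − 40.0 y = -4679.35
-117.6 x + 154.2 y = 1119.19
Solving: x ≈ -32.203, y ≈ -17.301 km (keep extra digits for the depth step; rounded: -32.2, -17.3).
Then from the K sphere: z² = 47.41² − (x + 41.8)² − (y + 15.8)² with x = -32.203, y = -17.301, so z ≈ 46.404 ≈ 46.4 km.

depth ≈ 46.4 km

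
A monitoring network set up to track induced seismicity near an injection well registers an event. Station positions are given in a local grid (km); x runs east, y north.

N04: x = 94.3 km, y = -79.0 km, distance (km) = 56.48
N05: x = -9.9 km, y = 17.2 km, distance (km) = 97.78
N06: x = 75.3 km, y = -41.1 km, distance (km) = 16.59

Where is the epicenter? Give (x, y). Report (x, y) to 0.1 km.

(78.4, -24.8)

Circle about each station: (x − 94.3)² + (y + 79.0)² = 56.48²; (x + 9.9)² + (y − 17.2)² = 97.78²; (x − 75.3)² + (y + 41.1)² = 16.59².
Subtracting pairs of circle equations eliminates x²+y² and gives linear equations (the radical axes):
-208.4 x + 192.4 y = -21110.58
-38.0 x + 75.8 y = -4859.43
Solving the 2×2 system: x ≈ 78.4, y ≈ -24.8 km.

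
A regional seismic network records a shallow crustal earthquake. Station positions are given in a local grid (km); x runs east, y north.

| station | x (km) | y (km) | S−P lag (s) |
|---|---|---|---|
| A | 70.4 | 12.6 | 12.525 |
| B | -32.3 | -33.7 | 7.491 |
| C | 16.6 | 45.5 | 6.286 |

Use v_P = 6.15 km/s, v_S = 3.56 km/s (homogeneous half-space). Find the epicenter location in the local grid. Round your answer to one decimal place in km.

Distance from S−P lag: d = Δt · v_P v_S / (v_P − v_S) = Δt · (6.15·3.56)/(6.15−3.56) ≈ 8.4533·Δt.
So d_A = 105.88, d_B = 63.32, d_C = 53.14 km.
Circle about each station: (x − 70.4)² + (y − 12.6)² = 105.88²; (x + 32.3)² + (y + 33.7)² = 63.32²; (x − 16.6)² + (y − 45.5)² = 53.14².
Subtracting pairs of circle equations eliminates x²+y² and gives linear equations (the radical axes):
-205.4 x − 92.6 y = 4265.21
-107.6 x + 65.8 y = 5617.60
Solving the 2×2 system: x ≈ -34.1, y ≈ 29.6 km.

x ≈ -34.1 km, y ≈ 29.6 km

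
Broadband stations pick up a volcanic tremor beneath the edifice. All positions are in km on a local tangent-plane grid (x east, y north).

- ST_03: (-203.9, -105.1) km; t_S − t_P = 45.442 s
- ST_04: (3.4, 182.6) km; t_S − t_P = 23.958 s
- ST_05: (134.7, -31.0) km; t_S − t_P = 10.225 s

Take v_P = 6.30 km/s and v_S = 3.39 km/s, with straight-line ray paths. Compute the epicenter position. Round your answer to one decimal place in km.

98.8 km east, 34.9 km north

Distance from S−P lag: d = Δt · v_P v_S / (v_P − v_S) = Δt · (6.30·3.39)/(6.30−3.39) ≈ 7.3392·Δt.
So d_ST_03 = 333.51, d_ST_04 = 175.83, d_ST_05 = 75.04 km.
Circle about each station: (x + 203.9)² + (y + 105.1)² = 333.51²; (x − 3.4)² + (y − 182.6)² = 175.83²; (x − 134.7)² + (y + 31.0)² = 75.04².
Subtracting the ST_03 equation from the ST_04 and ST_05 equations removes the quadratic terms:
414.6 x + 575.4 y = 61045.83
677.2 x + 148.2 y = 72081.79
Solving the 2×2 system: x ≈ 98.8, y ≈ 34.9 km.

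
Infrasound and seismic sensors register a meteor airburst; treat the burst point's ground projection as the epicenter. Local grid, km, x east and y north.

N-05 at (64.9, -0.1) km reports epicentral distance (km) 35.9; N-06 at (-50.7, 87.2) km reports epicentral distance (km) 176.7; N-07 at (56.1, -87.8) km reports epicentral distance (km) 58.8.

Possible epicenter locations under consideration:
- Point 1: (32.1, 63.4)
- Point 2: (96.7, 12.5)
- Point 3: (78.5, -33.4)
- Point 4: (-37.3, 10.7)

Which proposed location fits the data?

For each candidate, compare |candidate − station| to the reported distance:
Point 1: residuals N-05 35.6, N-06 90.5, N-07 94.3 → max 94.3 km
Point 2: residuals N-05 1.7, N-06 11.5, N-07 49.4 → max 49.4 km
Point 3: residuals N-05 0.1, N-06 0.0, N-07 0.0 → max 0.1 km
Point 4: residuals N-05 66.9, N-06 99.0, N-07 76.9 → max 99.0 km
Only Point 3 has all residuals ≈ 0.

Point 3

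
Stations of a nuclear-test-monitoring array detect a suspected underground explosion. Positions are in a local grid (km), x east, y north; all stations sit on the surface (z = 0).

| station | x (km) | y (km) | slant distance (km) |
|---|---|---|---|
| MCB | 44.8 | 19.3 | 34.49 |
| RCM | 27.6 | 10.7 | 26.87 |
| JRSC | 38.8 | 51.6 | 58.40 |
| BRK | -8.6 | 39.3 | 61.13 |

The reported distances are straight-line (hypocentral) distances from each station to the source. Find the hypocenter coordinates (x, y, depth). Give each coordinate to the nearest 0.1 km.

Each station gives a sphere (x−x_i)² + (y−y_i)² + z² = d_i² (stations at z=0).
Subtracting the MCB sphere from RCM and JRSC: z² cancels, leaving linear equations in x and y:
-34.4 x − 17.2 y = -1035.72
-12.0 x + 64.6 y = -432.53
Solving: x ≈ 30.613, y ≈ -1.009 km (keep extra digits for the depth step; rounded: 30.6, -1.0).
Then from the MCB sphere: z² = 34.49² − (x − 44.8)² − (y − 19.3)² with x = 30.613, y = -1.009, so z ≈ 23.997 ≈ 24.0 km.
Check against BRK (with the unrounded solution): distance 61.14 ≈ 61.13 km. ✓

(30.6, -1.0, 24.0)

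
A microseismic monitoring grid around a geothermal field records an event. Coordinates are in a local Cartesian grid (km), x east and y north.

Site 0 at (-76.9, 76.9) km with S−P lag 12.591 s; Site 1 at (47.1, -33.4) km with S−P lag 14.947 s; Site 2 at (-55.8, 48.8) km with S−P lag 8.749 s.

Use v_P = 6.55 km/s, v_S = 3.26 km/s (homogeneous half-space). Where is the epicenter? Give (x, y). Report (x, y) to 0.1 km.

Distance from S−P lag: d = Δt · v_P v_S / (v_P − v_S) = Δt · (6.55·3.26)/(6.55−3.26) ≈ 6.4903·Δt.
So d_Site 0 = 81.72, d_Site 1 = 97.01, d_Site 2 = 56.78 km.
Circle about each station: (x + 76.9)² + (y − 76.9)² = 81.72²; (x − 47.1)² + (y + 33.4)² = 97.01²; (x + 55.8)² + (y − 48.8)² = 56.78².
Subtracting the Site 0 equation from the Site 1 and Site 2 equations removes the quadratic terms:
248.0 x − 220.6 y = -11226.03
42.2 x − 56.2 y = -2877.95
Solving the 2×2 system: x ≈ 0.9, y ≈ 51.9 km.

0.9 km east, 51.9 km north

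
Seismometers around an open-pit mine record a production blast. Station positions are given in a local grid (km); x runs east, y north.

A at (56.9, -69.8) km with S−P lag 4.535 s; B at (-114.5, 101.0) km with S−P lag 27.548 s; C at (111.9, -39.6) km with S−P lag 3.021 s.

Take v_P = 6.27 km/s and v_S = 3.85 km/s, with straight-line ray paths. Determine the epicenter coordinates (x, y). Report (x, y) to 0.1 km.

Distance from S−P lag: d = Δt · v_P v_S / (v_P − v_S) = Δt · (6.27·3.85)/(6.27−3.85) ≈ 9.9750·Δt.
So d_A = 45.24, d_B = 274.79, d_C = 30.13 km.
Circle about each station: (x − 56.9)² + (y + 69.8)² = 45.24²; (x + 114.5)² + (y − 101.0)² = 274.79²; (x − 111.9)² + (y + 39.6)² = 30.13².
Subtracting pairs of circle equations eliminates x²+y² and gives linear equations (the radical axes):
-342.8 x + 341.6 y = -58261.29
110.0 x + 60.4 y = 7118.96
Solving the 2×2 system: x ≈ 102.1, y ≈ -68.1 km.

(102.1, -68.1)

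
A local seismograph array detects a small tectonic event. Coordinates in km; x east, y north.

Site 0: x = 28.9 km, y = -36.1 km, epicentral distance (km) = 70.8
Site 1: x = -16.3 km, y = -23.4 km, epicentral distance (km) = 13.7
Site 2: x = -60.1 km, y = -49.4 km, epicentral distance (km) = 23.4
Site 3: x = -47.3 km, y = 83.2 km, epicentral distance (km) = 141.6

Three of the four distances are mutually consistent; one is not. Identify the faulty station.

Site 1

Solve using three stations at a time. Using Site 0, Site 2, Site 3 (subtract circle equations pairwise → linear system) gives (x, y) ≈ (-38.4, -58.1).
Distances from that point to each station vs reported:
  Site 0: calculated 70.8 vs reported 70.8 → residual 0.0 km
  Site 1: calculated 41.1 vs reported 13.7 → residual 27.4 km
  Site 2: calculated 23.4 vs reported 23.4 → residual 0.0 km
  Site 3: calculated 141.6 vs reported 141.6 → residual 0.0 km
Site 0, Site 2, Site 3 are mutually consistent (residuals ≈ 0); Site 1 is off by 27.4 km.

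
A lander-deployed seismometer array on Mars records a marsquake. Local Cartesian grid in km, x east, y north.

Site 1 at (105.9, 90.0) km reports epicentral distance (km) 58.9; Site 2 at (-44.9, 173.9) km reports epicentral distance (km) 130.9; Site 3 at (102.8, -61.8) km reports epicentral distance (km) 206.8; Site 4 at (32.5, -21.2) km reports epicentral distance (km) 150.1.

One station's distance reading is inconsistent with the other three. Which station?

Solve using three stations at a time. Using Site 1, Site 2, Site 3 (subtract circle equations pairwise → linear system) gives (x, y) ≈ (82.5, 144.0).
Distances from that point to each station vs reported:
  Site 1: calculated 58.8 vs reported 58.9 → residual 0.1 km
  Site 2: calculated 130.9 vs reported 130.9 → residual 0.0 km
  Site 3: calculated 206.8 vs reported 206.8 → residual 0.0 km
  Site 4: calculated 172.6 vs reported 150.1 → residual 22.5 km
Site 1, Site 2, Site 3 are mutually consistent (residuals ≈ 0); Site 4 is off by 22.5 km.

Site 4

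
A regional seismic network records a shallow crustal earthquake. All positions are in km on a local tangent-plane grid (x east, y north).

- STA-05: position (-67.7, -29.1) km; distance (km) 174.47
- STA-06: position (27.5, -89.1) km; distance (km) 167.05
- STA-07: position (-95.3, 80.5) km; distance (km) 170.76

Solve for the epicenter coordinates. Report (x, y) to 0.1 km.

Circle about each station: (x + 67.7)² + (y + 29.1)² = 174.47²; (x − 27.5)² + (y + 89.1)² = 167.05²; (x + 95.3)² + (y − 80.5)² = 170.76².
Subtracting the STA-05 equation from the STA-06 and STA-07 equations removes the quadratic terms:
190.4 x − 120.0 y = 5799.04
-55.2 x + 219.2 y = 11413.04
Solving the 2×2 system: x ≈ 75.2, y ≈ 71.0 km.
Check against STA-05 (with the unrounded x, y): √((x + 67.7)²+(y + 29.1)²) = 174.48 ≈ 174.47 km. ✓

x ≈ 75.2 km, y ≈ 71.0 km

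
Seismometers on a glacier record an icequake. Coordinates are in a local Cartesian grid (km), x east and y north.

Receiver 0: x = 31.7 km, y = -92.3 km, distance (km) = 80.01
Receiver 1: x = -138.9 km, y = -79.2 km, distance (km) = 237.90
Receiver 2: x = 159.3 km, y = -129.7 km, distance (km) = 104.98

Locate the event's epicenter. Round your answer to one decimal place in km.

96.6 km east, -45.5 km north

Circle about each station: (x − 31.7)² + (y + 92.3)² = 80.01²; (x + 138.9)² + (y + 79.2)² = 237.90²; (x − 159.3)² + (y + 129.7)² = 104.98².
Subtracting the Receiver 0 equation from the Receiver 1 and Receiver 2 equations removes the quadratic terms:
-341.2 x + 26.2 y = -34153.14
255.2 x − 74.8 y = 28055.20
Solving the 2×2 system: x ≈ 96.6, y ≈ -45.5 km.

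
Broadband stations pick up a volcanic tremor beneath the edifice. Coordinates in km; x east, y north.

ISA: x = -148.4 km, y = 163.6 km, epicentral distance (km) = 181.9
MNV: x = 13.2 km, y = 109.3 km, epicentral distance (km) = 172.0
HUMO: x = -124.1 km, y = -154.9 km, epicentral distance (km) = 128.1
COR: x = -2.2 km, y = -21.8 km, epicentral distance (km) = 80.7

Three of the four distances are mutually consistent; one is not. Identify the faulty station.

ISA

Solve using three stations at a time. Using MNV, HUMO, COR (subtract circle equations pairwise → linear system) gives (x, y) ≈ (-81.9, -34.0).
Distances from that point to each station vs reported:
  ISA: calculated 208.5 vs reported 181.9 → residual 26.6 km
  MNV: calculated 172.0 vs reported 172.0 → residual 0.0 km
  HUMO: calculated 128.1 vs reported 128.1 → residual 0.0 km
  COR: calculated 80.7 vs reported 80.7 → residual 0.0 km
MNV, HUMO, COR are mutually consistent (residuals ≈ 0); ISA is off by 26.6 km.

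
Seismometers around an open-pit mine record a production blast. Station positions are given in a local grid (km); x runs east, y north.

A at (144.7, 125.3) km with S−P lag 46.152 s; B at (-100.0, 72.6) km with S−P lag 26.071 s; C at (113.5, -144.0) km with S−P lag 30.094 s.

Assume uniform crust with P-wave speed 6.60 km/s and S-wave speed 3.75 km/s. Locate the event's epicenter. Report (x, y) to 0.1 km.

Distance from S−P lag: d = Δt · v_P v_S / (v_P − v_S) = Δt · (6.60·3.75)/(6.60−3.75) ≈ 8.6842·Δt.
So d_A = 400.79, d_B = 226.41, d_C = 261.34 km.
Circle about each station: (x − 144.7)² + (y − 125.3)² = 400.79²; (x + 100.0)² + (y − 72.6)² = 226.41²; (x − 113.5)² + (y + 144.0)² = 261.34².
Subtracting the A equation from the B and C equations removes the quadratic terms:
-489.4 x − 105.4 y = 88003.72
-62.4 x − 538.6 y = 89314.10
Solving the 2×2 system: x ≈ -147.8, y ≈ -148.7 km.

-147.8 km east, -148.7 km north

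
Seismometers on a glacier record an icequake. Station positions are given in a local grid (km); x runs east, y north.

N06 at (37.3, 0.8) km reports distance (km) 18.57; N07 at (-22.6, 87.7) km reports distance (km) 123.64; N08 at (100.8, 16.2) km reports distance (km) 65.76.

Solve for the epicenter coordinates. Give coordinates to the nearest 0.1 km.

Circle about each station: (x − 37.3)² + (y − 0.8)² = 18.57²; (x + 22.6)² + (y − 87.7)² = 123.64²; (x − 100.8)² + (y − 16.2)² = 65.76².
Subtracting the N06 equation from the N07 and N08 equations removes the quadratic terms:
-119.8 x + 173.8 y = -8131.88
127.0 x + 30.8 y = 5051.62
Solving the 2×2 system: x ≈ 43.8, y ≈ -16.6 km.
Check against N06 (with the unrounded x, y): √((x − 37.3)²+(y − 0.8)²) = 18.57 ≈ 18.57 km. ✓

(43.8, -16.6)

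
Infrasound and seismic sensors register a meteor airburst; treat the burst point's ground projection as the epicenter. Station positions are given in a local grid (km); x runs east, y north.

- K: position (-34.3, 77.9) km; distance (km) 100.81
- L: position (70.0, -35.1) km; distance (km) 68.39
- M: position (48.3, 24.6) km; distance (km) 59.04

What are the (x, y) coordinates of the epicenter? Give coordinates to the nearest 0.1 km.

Circle about each station: (x + 34.3)² + (y − 77.9)² = 100.81²; (x − 70.0)² + (y + 35.1)² = 68.39²; (x − 48.3)² + (y − 24.6)² = 59.04².
Subtracting the K equation from the L and M equations removes the quadratic terms:
208.6 x − 226.0 y = 4372.57
165.2 x − 106.6 y = 2370.08
Solving the 2×2 system: x ≈ 4.6, y ≈ -15.1 km.
Check against K (with the unrounded x, y): √((x + 34.3)²+(y − 77.9)²) = 100.81 ≈ 100.81 km. ✓

x ≈ 4.6 km, y ≈ -15.1 km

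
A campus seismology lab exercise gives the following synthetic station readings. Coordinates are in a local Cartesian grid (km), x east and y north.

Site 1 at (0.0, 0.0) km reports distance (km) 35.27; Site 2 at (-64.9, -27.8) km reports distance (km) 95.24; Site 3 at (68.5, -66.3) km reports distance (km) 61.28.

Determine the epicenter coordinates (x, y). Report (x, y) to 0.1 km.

29.9 km east, -18.7 km north

Circle about each station: x² + y² = 35.27²; (x + 64.9)² + (y + 27.8)² = 95.24²; (x − 68.5)² + (y + 66.3)² = 61.28².
Subtracting the Site 1 equation from the Site 2 and Site 3 equations removes the quadratic terms:
-129.8 x − 55.6 y = -2841.83
137.0 x − 132.6 y = 6576.67
Solving the 2×2 system: x ≈ 29.9, y ≈ -18.7 km.
Check against Site 1 (with the unrounded x, y): √(x²+y²) = 35.27 ≈ 35.27 km. ✓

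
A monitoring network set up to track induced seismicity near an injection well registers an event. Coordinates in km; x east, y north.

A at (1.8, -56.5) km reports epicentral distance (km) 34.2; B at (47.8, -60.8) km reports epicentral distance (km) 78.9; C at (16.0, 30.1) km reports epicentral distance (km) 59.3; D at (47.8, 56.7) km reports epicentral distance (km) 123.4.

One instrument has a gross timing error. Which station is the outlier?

Solve using three stations at a time. Using A, B, D (subtract circle equations pairwise → linear system) gives (x, y) ≈ (-28.4, -40.4).
Distances from that point to each station vs reported:
  A: calculated 34.3 vs reported 34.2 → residual 0.1 km
  B: calculated 78.9 vs reported 78.9 → residual 0.0 km
  C: calculated 83.3 vs reported 59.3 → residual 24.0 km
  D: calculated 123.4 vs reported 123.4 → residual 0.0 km
A, B, D are mutually consistent (residuals ≈ 0); C is off by 24.0 km.

C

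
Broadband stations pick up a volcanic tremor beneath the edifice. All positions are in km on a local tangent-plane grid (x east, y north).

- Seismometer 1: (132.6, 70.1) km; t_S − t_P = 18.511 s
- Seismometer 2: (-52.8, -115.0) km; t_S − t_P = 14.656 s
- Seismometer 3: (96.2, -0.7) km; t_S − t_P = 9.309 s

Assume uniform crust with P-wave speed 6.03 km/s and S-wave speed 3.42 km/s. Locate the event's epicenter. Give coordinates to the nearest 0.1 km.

Distance from S−P lag: d = Δt · v_P v_S / (v_P − v_S) = Δt · (6.03·3.42)/(6.03−3.42) ≈ 7.9014·Δt.
So d_Seismometer 1 = 146.26, d_Seismometer 2 = 115.80, d_Seismometer 3 = 73.55 km.
Circle about each station: (x − 132.6)² + (y − 70.1)² = 146.26²; (x + 52.8)² + (y + 115.0)² = 115.80²; (x − 96.2)² + (y + 0.7)² = 73.55².
Subtracting pairs of circle equations eliminates x²+y² and gives linear equations (the radical axes):
-370.8 x − 370.2 y = 1498.42
-72.8 x − 141.6 y = 2740.55
Solving the 2×2 system: x ≈ 31.4, y ≈ -35.5 km.
Check against Seismometer 1 (with the unrounded x, y): √((x − 132.6)²+(y − 70.1)²) = 146.26 ≈ 146.26 km. ✓

31.4 km east, -35.5 km north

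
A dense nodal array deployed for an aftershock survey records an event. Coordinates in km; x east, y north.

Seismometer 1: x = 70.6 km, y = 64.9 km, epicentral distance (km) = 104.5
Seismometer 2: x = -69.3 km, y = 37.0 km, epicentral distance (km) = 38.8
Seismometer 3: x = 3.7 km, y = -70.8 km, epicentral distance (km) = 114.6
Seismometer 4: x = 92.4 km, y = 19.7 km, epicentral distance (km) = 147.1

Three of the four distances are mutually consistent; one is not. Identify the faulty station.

Seismometer 4

Solve using three stations at a time. Using Seismometer 1, Seismometer 2, Seismometer 3 (subtract circle equations pairwise → linear system) gives (x, y) ≈ (-30.5, 38.6).
Distances from that point to each station vs reported:
  Seismometer 1: calculated 104.5 vs reported 104.5 → residual 0.0 km
  Seismometer 2: calculated 38.8 vs reported 38.8 → residual 0.0 km
  Seismometer 3: calculated 114.6 vs reported 114.6 → residual 0.0 km
  Seismometer 4: calculated 124.4 vs reported 147.1 → residual 22.7 km
Seismometer 1, Seismometer 2, Seismometer 3 are mutually consistent (residuals ≈ 0); Seismometer 4 is off by 22.7 km.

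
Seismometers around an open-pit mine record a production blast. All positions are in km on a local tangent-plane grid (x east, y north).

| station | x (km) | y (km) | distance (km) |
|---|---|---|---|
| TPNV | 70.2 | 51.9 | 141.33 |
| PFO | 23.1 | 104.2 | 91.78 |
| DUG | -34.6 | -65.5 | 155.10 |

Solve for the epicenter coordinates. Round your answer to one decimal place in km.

(-66.9, 86.2)

Circle about each station: (x − 70.2)² + (y − 51.9)² = 141.33²; (x − 23.1)² + (y − 104.2)² = 91.78²; (x + 34.6)² + (y + 65.5)² = 155.10².
Subtracting the TPNV equation from the PFO and DUG equations removes the quadratic terms:
-94.2 x + 104.6 y = 15320.20
-209.6 x − 234.8 y = -6216.08
Solving the 2×2 system: x ≈ -66.9, y ≈ 86.2 km.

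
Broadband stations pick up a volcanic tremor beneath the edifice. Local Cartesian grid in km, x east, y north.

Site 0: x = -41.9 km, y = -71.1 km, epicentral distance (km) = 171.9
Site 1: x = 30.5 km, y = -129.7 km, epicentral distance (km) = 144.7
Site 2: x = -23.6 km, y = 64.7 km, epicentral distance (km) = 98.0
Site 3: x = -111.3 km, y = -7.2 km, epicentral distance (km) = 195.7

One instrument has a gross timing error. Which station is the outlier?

Solve using three stations at a time. Using Site 0, Site 2, Site 3 (subtract circle equations pairwise → linear system) gives (x, y) ≈ (73.9, 55.9).
Distances from that point to each station vs reported:
  Site 0: calculated 171.9 vs reported 171.9 → residual 0.0 km
  Site 1: calculated 190.6 vs reported 144.7 → residual 45.9 km
  Site 2: calculated 97.9 vs reported 98.0 → residual 0.1 km
  Site 3: calculated 195.7 vs reported 195.7 → residual 0.0 km
Site 0, Site 2, Site 3 are mutually consistent (residuals ≈ 0); Site 1 is off by 45.9 km.

Site 1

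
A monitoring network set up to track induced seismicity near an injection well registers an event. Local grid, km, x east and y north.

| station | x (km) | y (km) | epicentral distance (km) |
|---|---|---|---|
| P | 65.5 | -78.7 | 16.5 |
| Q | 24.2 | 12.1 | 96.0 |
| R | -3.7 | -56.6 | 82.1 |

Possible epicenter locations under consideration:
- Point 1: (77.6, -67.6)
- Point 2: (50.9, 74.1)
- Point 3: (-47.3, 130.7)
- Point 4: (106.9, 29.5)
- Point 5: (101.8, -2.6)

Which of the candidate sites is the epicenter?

Point 1

For each candidate, compare |candidate − station| to the reported distance:
Point 1: residuals P 0.1, Q 0.1, R 0.1 → max 0.1 km
Point 2: residuals P 137.0, Q 28.5, R 59.5 → max 137.0 km
Point 3: residuals P 221.3, Q 42.5, R 110.2 → max 221.3 km
Point 4: residuals P 99.3, Q 11.5, R 58.1 → max 99.3 km
Point 5: residuals P 67.8, Q 17.0, R 36.4 → max 67.8 km
Only Point 1 has all residuals ≈ 0.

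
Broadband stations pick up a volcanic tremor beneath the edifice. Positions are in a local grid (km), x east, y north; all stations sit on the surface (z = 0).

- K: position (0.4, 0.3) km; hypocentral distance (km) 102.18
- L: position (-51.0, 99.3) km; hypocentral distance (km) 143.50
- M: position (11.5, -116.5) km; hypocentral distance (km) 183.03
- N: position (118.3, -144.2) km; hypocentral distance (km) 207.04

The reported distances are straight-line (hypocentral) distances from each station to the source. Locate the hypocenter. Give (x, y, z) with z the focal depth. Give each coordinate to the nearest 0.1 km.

(66.9, 46.4, 62.4)

Each station gives a sphere (x−x_i)² + (y−y_i)² + z² = d_i² (stations at z=0).
Subtracting the K sphere from L and M: z² cancels, leaving linear equations in x and y:
-102.8 x + 198.0 y = 2309.74
22.2 x − 233.6 y = -9354.98
Solving: x ≈ 66.913, y ≈ 46.406 km (keep extra digits for the depth step; rounded: 66.9, 46.4).
Then from the K sphere: z² = 102.18² − (x − 0.4)² − (y − 0.3)² with x = 66.913, y = 46.406, so z ≈ 62.378 ≈ 62.4 km.
Check against N (with the unrounded solution): distance 207.03 ≈ 207.04 km. ✓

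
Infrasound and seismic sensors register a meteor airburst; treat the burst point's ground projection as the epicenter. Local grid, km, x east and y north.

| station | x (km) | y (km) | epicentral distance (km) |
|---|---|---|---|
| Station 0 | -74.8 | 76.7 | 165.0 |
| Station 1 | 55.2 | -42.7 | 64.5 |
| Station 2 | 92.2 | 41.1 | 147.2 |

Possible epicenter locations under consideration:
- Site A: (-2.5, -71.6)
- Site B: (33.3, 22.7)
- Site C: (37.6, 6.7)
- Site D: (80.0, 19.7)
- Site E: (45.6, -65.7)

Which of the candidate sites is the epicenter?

For each candidate, compare |candidate − station| to the reported distance:
Site A: residuals Station 0 0.0, Station 1 0.0, Station 2 0.0 → max 0.0 km
Site B: residuals Station 0 44.2, Station 1 4.5, Station 2 85.5 → max 85.5 km
Site C: residuals Station 0 32.6, Station 1 12.1, Station 2 82.7 → max 82.7 km
Site D: residuals Station 0 0.0, Station 1 2.6, Station 2 122.6 → max 122.6 km
Site E: residuals Station 0 21.5, Station 1 39.6, Station 2 30.7 → max 39.6 km
Only Site A has all residuals ≈ 0.

Site A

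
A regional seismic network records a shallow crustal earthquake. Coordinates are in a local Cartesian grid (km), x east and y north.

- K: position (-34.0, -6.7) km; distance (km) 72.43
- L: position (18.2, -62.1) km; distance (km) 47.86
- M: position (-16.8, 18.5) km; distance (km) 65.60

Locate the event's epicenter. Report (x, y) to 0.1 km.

Circle about each station: (x + 34.0)² + (y + 6.7)² = 72.43²; (x − 18.2)² + (y + 62.1)² = 47.86²; (x + 16.8)² + (y − 18.5)² = 65.60².
Subtracting pairs of circle equations eliminates x²+y² and gives linear equations (the radical axes):
104.4 x − 110.8 y = 5942.29
34.4 x + 50.4 y = 366.34
Solving the 2×2 system: x ≈ 37.5, y ≈ -18.3 km.

x ≈ 37.5 km, y ≈ -18.3 km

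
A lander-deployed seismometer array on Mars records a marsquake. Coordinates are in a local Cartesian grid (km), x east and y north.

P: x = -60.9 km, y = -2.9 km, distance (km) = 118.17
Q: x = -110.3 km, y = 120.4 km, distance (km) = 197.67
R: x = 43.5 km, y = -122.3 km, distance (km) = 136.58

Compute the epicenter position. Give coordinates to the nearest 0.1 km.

Circle about each station: (x + 60.9)² + (y + 2.9)² = 118.17²; (x + 110.3)² + (y − 120.4)² = 197.67²; (x − 43.5)² + (y + 122.3)² = 136.58².
Subtracting the P equation from the Q and R equations removes the quadratic terms:
-98.8 x + 246.6 y = -2164.25
208.8 x − 238.8 y = 8442.37
Solving the 2×2 system: x ≈ 56.1, y ≈ 13.7 km.

(56.1, 13.7)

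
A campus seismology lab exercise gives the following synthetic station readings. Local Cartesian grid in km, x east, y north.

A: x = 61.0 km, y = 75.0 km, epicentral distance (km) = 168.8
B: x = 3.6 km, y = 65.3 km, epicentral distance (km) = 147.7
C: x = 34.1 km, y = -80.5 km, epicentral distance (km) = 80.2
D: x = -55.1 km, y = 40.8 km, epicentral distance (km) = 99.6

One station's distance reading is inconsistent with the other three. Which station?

Solve using three stations at a time. Using A, C, D (subtract circle equations pairwise → linear system) gives (x, y) ≈ (-42.9, -58.0).
Distances from that point to each station vs reported:
  A: calculated 168.8 vs reported 168.8 → residual 0.0 km
  B: calculated 131.8 vs reported 147.7 → residual 15.9 km
  C: calculated 80.2 vs reported 80.2 → residual 0.0 km
  D: calculated 99.6 vs reported 99.6 → residual 0.0 km
A, C, D are mutually consistent (residuals ≈ 0); B is off by 15.9 km.

B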